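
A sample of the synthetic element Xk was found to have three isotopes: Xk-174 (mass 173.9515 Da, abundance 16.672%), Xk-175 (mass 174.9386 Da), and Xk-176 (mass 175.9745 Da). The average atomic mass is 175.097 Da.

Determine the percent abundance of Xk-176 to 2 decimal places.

The remaining 83.328% is split between Xk-175 (fraction x) and Xk-176 (fraction 0.83328 − x).
Substituting: 174.9386x + 175.9745(0.83328 − x) = 146.09580592
(174.9386 − 175.9745)x = -0.54022544  ⇒  x = 0.52150, y = 0.31178
Xk-175: 52.15%, Xk-176: 31.18%.

31.18%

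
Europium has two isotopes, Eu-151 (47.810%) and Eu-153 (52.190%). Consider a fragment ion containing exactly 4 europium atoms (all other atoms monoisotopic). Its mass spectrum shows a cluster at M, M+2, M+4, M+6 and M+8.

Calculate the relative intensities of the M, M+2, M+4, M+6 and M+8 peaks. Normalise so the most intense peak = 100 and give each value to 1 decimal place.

14.0 : 61.1 : 100.0 : 72.8 : 19.9

Each Eu atom is independently Eu-151 (p = 0.47810) or Eu-153 (q = 0.52190); the cluster is the binomial expansion (p + q)^4.
P(M) = 0.47810^4 = 0.052249
P(M+2) = 4 × 0.47810^3 × 0.52190^1 = 0.228141
P(M+4) = 6 × 0.47810^2 × 0.52190^2 = 0.373563
P(M+6) = 4 × 0.47810^1 × 0.52190^3 = 0.271857
P(M+8) = 0.52190^4 = 0.074191
The M+4 peak is largest (0.373563); scaling to 100 gives 14.0 : 61.1 : 100.0 : 72.8 : 19.9.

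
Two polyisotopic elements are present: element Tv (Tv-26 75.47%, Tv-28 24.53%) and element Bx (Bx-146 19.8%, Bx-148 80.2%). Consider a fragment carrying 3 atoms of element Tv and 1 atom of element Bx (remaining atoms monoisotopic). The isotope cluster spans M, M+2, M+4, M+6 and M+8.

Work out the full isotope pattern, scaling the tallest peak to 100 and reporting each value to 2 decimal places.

Element Tv pattern (n=3): 0.42985606 : 0.4191481 : 0.13623563 : 0.01476021
Element Bx pattern (n=1): 0.1980 : 0.8020
Convolve the two distributions (both contribute in 2-u steps):
  M: 0.42985606×0.1980 = 0.085111
  M+2: 0.42985606×0.8020 + 0.4191481×0.1980 = 0.427736
  M+4: 0.4191481×0.8020 + 0.13623563×0.1980 = 0.363131
  M+6: 0.13623563×0.8020 + 0.01476021×0.1980 = 0.112183
  M+8: 0.01476021×0.8020 = 0.011838
Scale to base peak (0.427736) = 100: 19.90 : 100.00 : 84.90 : 26.23 : 2.77

19.90 : 100.00 : 84.90 : 26.23 : 2.77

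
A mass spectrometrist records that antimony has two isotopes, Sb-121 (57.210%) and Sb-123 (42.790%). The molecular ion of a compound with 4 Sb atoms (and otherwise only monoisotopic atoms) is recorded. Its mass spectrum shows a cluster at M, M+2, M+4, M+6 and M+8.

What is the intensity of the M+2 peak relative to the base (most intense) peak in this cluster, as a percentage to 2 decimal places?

(0.57210 + 0.42790)^4 gives M 0.1071, M+2 0.3205, M+4 0.3596, M+6 0.1793, M+8 0.0335; the largest is M+4.
P(M+4) = C(4,2) × 0.57210^2 × 0.42790^2 = 6 × 0.32729841 × 0.18309841 = 0.359567 (base)
P(M+2) = C(4,1) × 0.57210^3 × 0.42790^1 = 4 × 0.18724742 × 0.4279 = 0.320493
Relative intensity = 0.320493 / 0.359567 × 100 = 89.13

89.13%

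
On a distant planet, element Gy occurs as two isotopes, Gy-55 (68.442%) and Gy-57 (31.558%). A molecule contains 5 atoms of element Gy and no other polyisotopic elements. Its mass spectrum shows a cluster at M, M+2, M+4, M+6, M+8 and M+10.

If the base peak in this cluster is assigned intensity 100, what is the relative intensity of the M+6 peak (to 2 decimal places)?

42.52

Term probabilities: M 0.1502, M+2 0.3462, M+4 0.3193, M+6 0.1472, M+8 0.0339, M+10 0.0031. Base peak = M+2.
P(M+2) = C(5,1) × 0.68442^4 × 0.31558^1 = 5 × 0.21942735 × 0.31558 = 0.346234 (base)
P(M+6) = C(5,3) × 0.68442^2 × 0.31558^3 = 10 × 0.46843074 × 0.03142884 = 0.147222
Relative intensity = 0.147222 / 0.346234 × 100 = 42.52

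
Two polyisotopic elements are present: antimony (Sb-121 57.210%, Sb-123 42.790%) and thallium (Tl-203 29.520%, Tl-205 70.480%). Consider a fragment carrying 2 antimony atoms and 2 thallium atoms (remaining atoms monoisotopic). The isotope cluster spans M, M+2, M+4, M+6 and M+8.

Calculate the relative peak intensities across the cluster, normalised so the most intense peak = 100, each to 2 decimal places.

Antimony pattern (n=2): 0.32729841 : 0.48960318 : 0.18309841
Thallium pattern (n=2): 0.08714304 : 0.41611392 : 0.49674304
Convolve the two distributions (both contribute in 2-u steps):
  M: 0.32729841×0.08714304 = 0.028522
  M+2: 0.32729841×0.41611392 + 0.48960318×0.08714304 = 0.178859
  M+4: 0.32729841×0.49674304 + 0.48960318×0.41611392 + 0.18309841×0.08714304 = 0.382270
  M+6: 0.48960318×0.49674304 + 0.18309841×0.41611392 = 0.319397
  M+8: 0.18309841×0.49674304 = 0.090953
Scale to base peak (0.382270) = 100: 7.46 : 46.79 : 100.00 : 83.55 : 23.79

7.46 : 46.79 : 100.00 : 83.55 : 23.79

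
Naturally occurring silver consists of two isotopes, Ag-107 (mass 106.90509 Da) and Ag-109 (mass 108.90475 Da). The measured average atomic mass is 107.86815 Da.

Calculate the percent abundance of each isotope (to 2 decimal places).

Writing the weighted mean with unknown fraction x of Ag-107:
106.90509·x + 108.90475·(1 − x) = 107.86815
(106.90509 − 108.90475)·x = 107.86815 − 108.90475
x = -1.03660 / -1.99966 = 0.51839 → 51.84% Ag-107, 48.16% Ag-109.

Ag-107: 51.84%, Ag-109: 48.16%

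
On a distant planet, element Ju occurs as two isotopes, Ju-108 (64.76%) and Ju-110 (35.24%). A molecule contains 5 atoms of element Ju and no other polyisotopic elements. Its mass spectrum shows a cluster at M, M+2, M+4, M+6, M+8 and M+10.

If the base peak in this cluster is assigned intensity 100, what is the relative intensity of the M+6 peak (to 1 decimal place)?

Binomial terms of (0.6476 + 0.3524)^5: M 0.1139, M+2 0.3099, M+4 0.3373, M+6 0.1835, M+8 0.0499, M+10 0.0054 → M+4 is the base peak.
P(M+4) = C(5,2) × 0.6476^3 × 0.3524^2 = 10 × 0.27159422 × 0.12418576 = 0.337281 (base)
P(M+6) = C(5,3) × 0.6476^2 × 0.3524^3 = 10 × 0.41938576 × 0.04376306 = 0.183536
Relative intensity = 0.183536 / 0.337281 × 100 = 54.4

54.4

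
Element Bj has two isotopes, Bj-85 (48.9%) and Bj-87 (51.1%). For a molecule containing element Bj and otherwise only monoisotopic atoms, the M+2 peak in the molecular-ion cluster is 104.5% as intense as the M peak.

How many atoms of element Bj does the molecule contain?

The M+2/M ratio from n Bj atoms is n · q/p = n · 0.511/0.489.
n = 1.045 × 0.489/0.511 = 1.00 ≈ 1

1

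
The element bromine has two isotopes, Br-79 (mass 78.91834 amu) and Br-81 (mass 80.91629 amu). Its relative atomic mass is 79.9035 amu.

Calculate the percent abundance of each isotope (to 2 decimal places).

Br-79: 50.69%, Br-81: 49.31%

Let x be the fractional abundance of Br-79; then Br-81 has abundance 1 − x.
78.91834·x + 80.91629·(1 − x) = 79.9035
(78.91834 − 80.91629)·x = 79.9035 − 80.91629
x = -1.01279 / -1.99795 = 0.50691 → 50.69% Br-79, 49.31% Br-81.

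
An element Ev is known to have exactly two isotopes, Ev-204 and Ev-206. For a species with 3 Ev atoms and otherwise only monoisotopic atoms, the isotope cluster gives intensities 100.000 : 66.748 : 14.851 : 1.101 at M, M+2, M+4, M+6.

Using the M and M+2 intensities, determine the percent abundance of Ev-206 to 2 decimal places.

18.20%

Write p for the Ev-204 fraction. I(M+2)/I(M) = [C(3,1)·p^2·(1−p)] / p^3 = 3·(1−p)/p = 66.748/100.000 = 0.6675
(1−p)/p = 0.6675/3 = 0.2225  ⇒  p = 1/(1 + 0.2225) = 0.8180
Ev-204: 81.80%, Ev-206: 18.20%.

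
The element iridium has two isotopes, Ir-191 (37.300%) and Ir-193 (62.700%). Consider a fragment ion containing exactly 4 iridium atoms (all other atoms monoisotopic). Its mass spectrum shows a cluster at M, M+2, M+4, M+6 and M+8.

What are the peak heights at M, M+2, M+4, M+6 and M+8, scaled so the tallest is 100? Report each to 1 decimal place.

5.3 : 35.4 : 89.2 : 100.0 : 42.0

Expanding (0.37300 + 0.62700)^4:
P(M) = 0.37300^4 = 0.019357
P(M+2) = 4 × 0.37300^3 × 0.62700^1 = 0.130153
P(M+4) = 6 × 0.37300^2 × 0.62700^2 = 0.328174
P(M+6) = 4 × 0.37300^1 × 0.62700^3 = 0.367766
P(M+8) = 0.62700^4 = 0.154550
The M+6 peak is largest (0.367766); scaling to 100 gives 5.3 : 35.4 : 89.2 : 100.0 : 42.0.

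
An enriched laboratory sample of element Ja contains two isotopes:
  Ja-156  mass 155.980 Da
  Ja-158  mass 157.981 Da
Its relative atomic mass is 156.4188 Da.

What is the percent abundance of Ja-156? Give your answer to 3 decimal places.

78.071%

Let x be the fractional abundance of Ja-156; then Ja-158 has abundance 1 − x.
155.980·x + 157.981·(1 − x) = 156.4188
(155.980 − 157.981)·x = 156.4188 − 157.981
x = -1.5622 / -2.001 = 0.78071 → 78.071% Ja-156, 21.929% Ja-158.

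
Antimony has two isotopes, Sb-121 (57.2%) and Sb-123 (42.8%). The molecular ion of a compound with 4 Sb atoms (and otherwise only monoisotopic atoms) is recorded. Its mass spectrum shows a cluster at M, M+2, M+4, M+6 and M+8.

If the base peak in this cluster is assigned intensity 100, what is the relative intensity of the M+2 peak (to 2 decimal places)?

89.10

Binomial terms of (0.572 + 0.428)^4: M 0.1070, M+2 0.3204, M+4 0.3596, M+6 0.1794, M+8 0.0336 → M+4 is the base peak.
P(M+4) = C(4,2) × 0.572^2 × 0.428^2 = 6 × 0.327184 × 0.183184 = 0.359609 (base)
P(M+2) = C(4,1) × 0.572^3 × 0.428^1 = 4 × 0.18714925 × 0.4280 = 0.320400
Relative intensity = 0.320400 / 0.359609 × 100 = 89.10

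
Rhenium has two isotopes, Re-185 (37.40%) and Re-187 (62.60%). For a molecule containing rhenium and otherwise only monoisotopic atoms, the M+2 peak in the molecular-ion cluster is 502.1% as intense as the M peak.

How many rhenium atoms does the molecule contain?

3

With n Re atoms, P(M+2)/P(M) = C(n,1)·p^(n−1)q / p^n = n·q/p = n · 0.6260/0.3740.
n = 5.021 × 0.3740/0.6260 = 3.00 ≈ 3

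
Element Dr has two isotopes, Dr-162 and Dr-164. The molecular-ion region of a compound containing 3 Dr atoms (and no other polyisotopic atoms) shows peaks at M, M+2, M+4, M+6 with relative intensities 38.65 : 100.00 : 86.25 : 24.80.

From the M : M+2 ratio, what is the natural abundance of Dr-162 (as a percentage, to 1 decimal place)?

53.7%

If p is the fraction of Dr that is Dr-162, then I(M+2)/I(M) = [C(3,1)·p^2·(1−p)] / p^3 = 3·(1−p)/p = 100.00/38.65 = 2.5873
(1−p)/p = 2.5873/3 = 0.8624  ⇒  p = 1/(1 + 0.8624) = 0.5369
Dr-162: 53.7%, Dr-164: 46.3%.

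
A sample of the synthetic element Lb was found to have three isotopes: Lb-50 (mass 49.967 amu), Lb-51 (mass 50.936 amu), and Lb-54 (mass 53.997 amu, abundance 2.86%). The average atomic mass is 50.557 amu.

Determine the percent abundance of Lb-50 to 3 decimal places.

The remaining 97.14% is split between Lb-50 (fraction x) and Lb-51 (fraction 0.9714 − x).
Substituting: 49.967x + 50.936(0.9714 − x) = 49.0126858
(49.967 − 50.936)x = -0.4665446  ⇒  x = 0.48147, y = 0.48993
Lb-50: 48.147%, Lb-51: 48.993%.

48.147%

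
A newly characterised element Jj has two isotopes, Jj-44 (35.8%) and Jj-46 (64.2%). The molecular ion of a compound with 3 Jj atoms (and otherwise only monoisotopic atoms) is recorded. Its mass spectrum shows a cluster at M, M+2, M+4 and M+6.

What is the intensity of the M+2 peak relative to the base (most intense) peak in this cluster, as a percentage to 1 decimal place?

(0.358 + 0.642)^3 gives M 0.0459, M+2 0.2468, M+4 0.4427, M+6 0.2646; the largest is M+4.
P(M+4) = C(3,2) × 0.358^1 × 0.642^2 = 3 × 0.3580 × 0.412164 = 0.442664 (base)
P(M+2) = C(3,1) × 0.358^2 × 0.642^1 = 3 × 0.128164 × 0.6420 = 0.246844
Relative intensity = 0.246844 / 0.442664 × 100 = 55.8

55.8%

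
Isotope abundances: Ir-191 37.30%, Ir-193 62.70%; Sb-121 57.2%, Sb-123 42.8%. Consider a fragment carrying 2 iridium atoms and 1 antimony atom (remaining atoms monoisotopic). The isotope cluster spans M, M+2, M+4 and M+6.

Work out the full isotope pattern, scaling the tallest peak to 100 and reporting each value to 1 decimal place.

18.7 : 77.0 : 100.0 : 39.6

Iridium pattern (n=2): 0.139129 : 0.467742 : 0.393129
Antimony pattern (n=1): 0.5720 : 0.4280
Convolve the two distributions (both contribute in 2-u steps):
  M: 0.139129×0.5720 = 0.079582
  M+2: 0.139129×0.4280 + 0.467742×0.5720 = 0.327096
  M+4: 0.467742×0.4280 + 0.393129×0.5720 = 0.425063
  M+6: 0.393129×0.4280 = 0.168259
Scale to base peak (0.425063) = 100: 18.7 : 77.0 : 100.0 : 39.6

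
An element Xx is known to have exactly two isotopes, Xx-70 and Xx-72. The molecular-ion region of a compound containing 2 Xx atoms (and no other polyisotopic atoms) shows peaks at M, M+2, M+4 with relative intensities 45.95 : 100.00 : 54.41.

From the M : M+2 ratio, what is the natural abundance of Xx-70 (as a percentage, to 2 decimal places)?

47.89%

Let p = fractional abundance of Xx-70. I(M+2)/I(M) = [C(2,1)·p^1·(1−p)] / p^2 = 2·(1−p)/p = 100.00/45.95 = 2.1763
(1−p)/p = 2.1763/2 = 1.0881  ⇒  p = 1/(1 + 1.0881) = 0.4789
Xx-70: 47.89%, Xx-72: 52.11%.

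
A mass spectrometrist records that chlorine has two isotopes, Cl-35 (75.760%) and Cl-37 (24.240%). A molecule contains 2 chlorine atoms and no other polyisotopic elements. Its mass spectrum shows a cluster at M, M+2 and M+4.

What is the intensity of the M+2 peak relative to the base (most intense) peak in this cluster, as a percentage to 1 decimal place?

Binomial terms of (0.75760 + 0.24240)^2: M 0.5740, M+2 0.3673, M+4 0.0588 → M is the base peak.
P(M) = C(2,0) × 0.75760^2 × 0.24240^0 = 1 × 0.57395776 × 1.0000 = 0.573958 (base)
P(M+2) = C(2,1) × 0.75760^1 × 0.24240^1 = 2 × 0.7576 × 0.2424 = 0.367284
Relative intensity = 0.367284 / 0.573958 × 100 = 64.0

64.0%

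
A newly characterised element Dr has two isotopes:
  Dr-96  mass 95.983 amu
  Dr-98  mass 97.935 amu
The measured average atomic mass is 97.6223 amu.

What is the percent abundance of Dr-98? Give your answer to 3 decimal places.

83.981%

Let x be the fractional abundance of Dr-96; then Dr-98 has abundance 1 − x.
95.983·x + 97.935·(1 − x) = 97.6223
(95.983 − 97.935)·x = 97.6223 − 97.935
x = -0.3127 / -1.952 = 0.16019 → 16.019% Dr-96, 83.981% Dr-98.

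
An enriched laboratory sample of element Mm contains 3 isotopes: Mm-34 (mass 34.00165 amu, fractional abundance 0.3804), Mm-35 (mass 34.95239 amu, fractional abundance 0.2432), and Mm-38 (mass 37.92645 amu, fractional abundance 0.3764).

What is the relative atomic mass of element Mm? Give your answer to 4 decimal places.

Ar = Σ fᵢ·mᵢ = 0.3804 × 34.00165 + 0.2432 × 34.95239 + 0.3764 × 37.92645
= 12.934228 + 8.500421 + 14.275516 = 35.710165 amu

35.7102 amu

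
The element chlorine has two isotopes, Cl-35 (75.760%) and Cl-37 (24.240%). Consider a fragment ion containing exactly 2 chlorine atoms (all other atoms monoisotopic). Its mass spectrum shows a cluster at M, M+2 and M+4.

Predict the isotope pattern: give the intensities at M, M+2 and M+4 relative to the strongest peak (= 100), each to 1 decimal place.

100.0 : 64.0 : 10.2

The 2 Cl atoms are independent, so intensities follow the terms of (0.75760 + 0.24240)^2.
P(M) = 0.75760^2 = 0.573958
P(M+2) = 2 × 0.75760^1 × 0.24240^1 = 0.367284
P(M+4) = 0.24240^2 = 0.058758
The M peak is largest (0.573958); scaling to 100 gives 100.0 : 64.0 : 10.2.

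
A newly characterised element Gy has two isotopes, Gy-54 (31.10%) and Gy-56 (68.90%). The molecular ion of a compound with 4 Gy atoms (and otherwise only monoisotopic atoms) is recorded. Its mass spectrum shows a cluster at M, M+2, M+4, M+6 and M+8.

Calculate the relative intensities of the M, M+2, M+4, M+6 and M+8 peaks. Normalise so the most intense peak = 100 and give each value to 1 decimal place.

2.3 : 20.4 : 67.7 : 100.0 : 55.4

Expanding (0.3110 + 0.6890)^4:
P(M) = 0.3110^4 = 0.009355
P(M+2) = 4 × 0.3110^3 × 0.6890^1 = 0.082901
P(M+4) = 6 × 0.3110^2 × 0.6890^2 = 0.275493
P(M+6) = 4 × 0.3110^1 × 0.6890^3 = 0.406891
P(M+8) = 0.6890^4 = 0.225360
The M+6 peak is largest (0.406891); scaling to 100 gives 2.3 : 20.4 : 67.7 : 100.0 : 55.4.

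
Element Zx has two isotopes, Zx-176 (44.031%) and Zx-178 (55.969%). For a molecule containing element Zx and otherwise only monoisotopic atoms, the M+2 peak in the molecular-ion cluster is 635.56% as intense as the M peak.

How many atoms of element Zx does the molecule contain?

5

For n independent Zx atoms, I(M+2)/I(M) = n · (abundance Zx-178) / (abundance Zx-176) = n · 0.55969/0.44031.
n = 6.3556 × 0.44031/0.55969 = 5.00 ≈ 5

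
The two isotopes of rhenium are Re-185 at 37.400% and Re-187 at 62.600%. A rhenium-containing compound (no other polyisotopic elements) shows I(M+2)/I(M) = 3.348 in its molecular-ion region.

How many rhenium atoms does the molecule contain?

The M+2/M ratio from n Re atoms is n · q/p = n · 0.62600/0.37400.
n = 3.348 × 0.37400/0.62600 = 2.00 ≈ 2

2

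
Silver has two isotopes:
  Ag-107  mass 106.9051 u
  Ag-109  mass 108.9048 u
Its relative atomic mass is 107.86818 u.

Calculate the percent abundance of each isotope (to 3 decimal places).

Let x be the fractional abundance of Ag-107; then Ag-109 has abundance 1 − x.
106.9051·x + 108.9048·(1 − x) = 107.86818
(106.9051 − 108.9048)·x = 107.86818 − 108.9048
x = -1.03662 / -1.9997 = 0.51839 → 51.839% Ag-107, 48.161% Ag-109.

Ag-107: 51.839%, Ag-109: 48.161%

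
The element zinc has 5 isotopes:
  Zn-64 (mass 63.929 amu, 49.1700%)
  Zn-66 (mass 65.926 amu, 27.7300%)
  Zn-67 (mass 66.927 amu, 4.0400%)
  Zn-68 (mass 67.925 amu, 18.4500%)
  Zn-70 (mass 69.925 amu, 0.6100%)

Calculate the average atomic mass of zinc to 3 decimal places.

The abundance-weighted mean is 0.491700 × 63.929 + 0.277300 × 65.926 + 0.040400 × 66.927 + 0.184500 × 67.925 + 0.006100 × 69.925
= 31.4339 + 18.2813 + 2.7039 + 12.5322 + 0.4265 = 65.3778 amu

65.378 amu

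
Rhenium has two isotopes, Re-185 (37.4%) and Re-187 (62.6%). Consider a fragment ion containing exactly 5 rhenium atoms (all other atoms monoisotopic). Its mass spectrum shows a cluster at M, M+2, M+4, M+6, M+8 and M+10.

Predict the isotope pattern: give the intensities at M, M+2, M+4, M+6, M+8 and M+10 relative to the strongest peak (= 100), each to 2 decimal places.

2.13 : 17.85 : 59.74 : 100.00 : 83.69 : 28.02

Each Re atom is independently Re-185 (p = 0.374) or Re-187 (q = 0.626); the cluster is the binomial expansion (p + q)^5.
P(M) = 0.374^5 = 0.007317
P(M+2) = 5 × 0.374^4 × 0.626^1 = 0.061239
P(M+4) = 10 × 0.374^3 × 0.626^2 = 0.205005
P(M+6) = 10 × 0.374^2 × 0.626^3 = 0.343136
P(M+8) = 5 × 0.374^1 × 0.626^4 = 0.287170
P(M+10) = 0.626^5 = 0.096133
The M+6 peak is largest (0.343136); scaling to 100 gives 2.13 : 17.85 : 59.74 : 100.00 : 83.69 : 28.02.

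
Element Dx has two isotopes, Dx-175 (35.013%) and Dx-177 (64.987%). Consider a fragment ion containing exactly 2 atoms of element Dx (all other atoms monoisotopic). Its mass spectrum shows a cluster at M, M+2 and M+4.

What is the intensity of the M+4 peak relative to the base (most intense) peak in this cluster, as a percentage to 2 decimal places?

(0.35013 + 0.64987)^2 gives M 0.1226, M+2 0.4551, M+4 0.4223; the largest is M+2.
P(M+2) = C(2,1) × 0.35013^1 × 0.64987^1 = 2 × 0.35013 × 0.64987 = 0.455078 (base)
P(M+4) = C(2,2) × 0.35013^0 × 0.64987^2 = 1 × 1.0000 × 0.42233102 = 0.422331
Relative intensity = 0.422331 / 0.455078 × 100 = 92.80

92.80%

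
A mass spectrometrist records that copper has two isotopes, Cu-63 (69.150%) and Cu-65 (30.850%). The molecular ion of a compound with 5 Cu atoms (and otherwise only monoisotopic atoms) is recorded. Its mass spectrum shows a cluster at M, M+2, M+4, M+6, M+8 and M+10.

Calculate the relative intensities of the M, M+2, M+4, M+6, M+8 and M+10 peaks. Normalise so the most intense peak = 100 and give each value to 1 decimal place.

44.8 : 100.0 : 89.2 : 39.8 : 8.9 : 0.8

Each Cu atom is independently Cu-63 (p = 0.69150) or Cu-65 (q = 0.30850); the cluster is the binomial expansion (p + q)^5.
P(M) = 0.69150^5 = 0.158111
P(M+2) = 5 × 0.69150^4 × 0.30850^1 = 0.352691
P(M+4) = 10 × 0.69150^3 × 0.30850^2 = 0.314693
P(M+6) = 10 × 0.69150^2 × 0.30850^3 = 0.140394
P(M+8) = 5 × 0.69150^1 × 0.30850^4 = 0.031317
P(M+10) = 0.30850^5 = 0.002794
The M+2 peak is largest (0.352691); scaling to 100 gives 44.8 : 100.0 : 89.2 : 39.8 : 8.9 : 0.8.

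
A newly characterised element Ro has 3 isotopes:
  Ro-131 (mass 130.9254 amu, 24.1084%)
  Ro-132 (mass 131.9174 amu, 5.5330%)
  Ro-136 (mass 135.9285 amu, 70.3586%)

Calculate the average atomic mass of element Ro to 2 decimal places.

134.50 amu

Average mass = Σ (abundance × isotope mass) = 0.241084 × 130.9254 + 0.055330 × 131.9174 + 0.703586 × 135.9285
= 31.56402 + 7.29899 + 95.63739 = 134.50040 amu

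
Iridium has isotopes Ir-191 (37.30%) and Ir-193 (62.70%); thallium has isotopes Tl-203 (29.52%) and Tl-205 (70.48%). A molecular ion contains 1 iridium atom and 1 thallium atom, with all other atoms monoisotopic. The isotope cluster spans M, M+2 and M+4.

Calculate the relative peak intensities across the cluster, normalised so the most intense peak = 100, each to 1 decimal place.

24.6 : 100.0 : 98.6

Iridium pattern (n=1): 0.3730 : 0.6270
Thallium pattern (n=1): 0.2952 : 0.7048
Convolve the two distributions (both contribute in 2-u steps):
  M: 0.3730×0.2952 = 0.110110
  M+2: 0.3730×0.7048 + 0.6270×0.2952 = 0.447981
  M+4: 0.6270×0.7048 = 0.441910
Scale to base peak (0.447981) = 100: 24.6 : 100.0 : 98.6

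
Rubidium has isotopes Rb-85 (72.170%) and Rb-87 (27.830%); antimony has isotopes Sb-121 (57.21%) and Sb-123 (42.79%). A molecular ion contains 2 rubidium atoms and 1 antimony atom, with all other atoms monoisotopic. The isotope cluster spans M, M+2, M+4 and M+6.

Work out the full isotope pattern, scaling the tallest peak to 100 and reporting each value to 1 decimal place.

65.8 : 100.0 : 47.8 : 7.3

Rubidium pattern (n=2): 0.52085089 : 0.40169822 : 0.07745089
Antimony pattern (n=1): 0.5721 : 0.4279
Convolve the two distributions (both contribute in 2-u steps):
  M: 0.52085089×0.5721 = 0.297979
  M+2: 0.52085089×0.4279 + 0.40169822×0.5721 = 0.452684
  M+4: 0.40169822×0.4279 + 0.07745089×0.5721 = 0.216196
  M+6: 0.07745089×0.4279 = 0.033141
Scale to base peak (0.452684) = 100: 65.8 : 100.0 : 47.8 : 7.3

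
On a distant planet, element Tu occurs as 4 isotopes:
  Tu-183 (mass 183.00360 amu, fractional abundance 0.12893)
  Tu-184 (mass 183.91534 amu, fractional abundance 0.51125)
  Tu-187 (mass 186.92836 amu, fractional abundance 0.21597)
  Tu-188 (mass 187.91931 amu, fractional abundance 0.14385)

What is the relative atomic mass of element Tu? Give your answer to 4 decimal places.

Weight each isotope mass by its fractional abundance: 0.12893 × 183.00360 + 0.51125 × 183.91534 + 0.21597 × 186.92836 + 0.14385 × 187.91931
= 23.594654 + 94.026718 + 40.370918 + 27.032193 = 185.024483 amu

185.0245 amu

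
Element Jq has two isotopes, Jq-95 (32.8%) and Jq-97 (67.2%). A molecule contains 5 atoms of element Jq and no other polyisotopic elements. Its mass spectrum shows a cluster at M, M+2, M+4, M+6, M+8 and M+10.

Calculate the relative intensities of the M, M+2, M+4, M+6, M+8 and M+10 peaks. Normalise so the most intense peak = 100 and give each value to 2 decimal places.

1.14 : 11.63 : 47.65 : 97.62 : 100.00 : 40.98

Expanding (0.328 + 0.672)^5:
P(M) = 0.328^5 = 0.003796
P(M+2) = 5 × 0.328^4 × 0.672^1 = 0.038890
P(M+4) = 10 × 0.328^3 × 0.672^2 = 0.159353
P(M+6) = 10 × 0.328^2 × 0.672^3 = 0.326479
P(M+8) = 5 × 0.328^1 × 0.672^4 = 0.334442
P(M+10) = 0.672^5 = 0.137040
The M+8 peak is largest (0.334442); scaling to 100 gives 1.14 : 11.63 : 47.65 : 97.62 : 100.00 : 40.98.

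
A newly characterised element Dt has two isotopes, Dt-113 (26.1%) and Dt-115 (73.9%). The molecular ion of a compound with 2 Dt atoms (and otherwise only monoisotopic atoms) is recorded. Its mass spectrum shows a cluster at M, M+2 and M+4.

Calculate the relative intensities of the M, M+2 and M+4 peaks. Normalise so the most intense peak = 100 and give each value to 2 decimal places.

12.47 : 70.64 : 100.00

Each Dt atom is independently Dt-113 (p = 0.261) or Dt-115 (q = 0.739); the cluster is the binomial expansion (p + q)^2.
P(M) = 0.261^2 = 0.068121
P(M+2) = 2 × 0.261^1 × 0.739^1 = 0.385758
P(M+4) = 0.739^2 = 0.546121
The M+4 peak is largest (0.546121); scaling to 100 gives 12.47 : 70.64 : 100.00.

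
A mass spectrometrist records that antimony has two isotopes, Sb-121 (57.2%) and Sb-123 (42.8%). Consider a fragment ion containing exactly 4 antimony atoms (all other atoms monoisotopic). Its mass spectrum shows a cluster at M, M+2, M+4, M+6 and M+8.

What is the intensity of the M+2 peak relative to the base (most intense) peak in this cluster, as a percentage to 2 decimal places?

Term probabilities: M 0.1070, M+2 0.3204, M+4 0.3596, M+6 0.1794, M+8 0.0336. Base peak = M+4.
P(M+4) = C(4,2) × 0.572^2 × 0.428^2 = 6 × 0.327184 × 0.183184 = 0.359609 (base)
P(M+2) = C(4,1) × 0.572^3 × 0.428^1 = 4 × 0.18714925 × 0.4280 = 0.320400
Relative intensity = 0.320400 / 0.359609 × 100 = 89.10

89.10%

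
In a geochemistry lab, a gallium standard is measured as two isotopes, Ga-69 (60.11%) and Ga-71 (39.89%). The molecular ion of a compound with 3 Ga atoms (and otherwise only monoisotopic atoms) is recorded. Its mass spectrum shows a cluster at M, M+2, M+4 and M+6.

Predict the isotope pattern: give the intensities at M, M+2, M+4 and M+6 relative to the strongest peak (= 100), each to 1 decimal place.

50.2 : 100.0 : 66.4 : 14.7

Each Ga atom is independently Ga-69 (p = 0.6011) or Ga-71 (q = 0.3989); the cluster is the binomial expansion (p + q)^3.
P(M) = 0.6011^3 = 0.217190
P(M+2) = 3 × 0.6011^2 × 0.3989^1 = 0.432393
P(M+4) = 3 × 0.6011^1 × 0.3989^2 = 0.286943
P(M+6) = 0.3989^3 = 0.063473
The M+2 peak is largest (0.432393); scaling to 100 gives 50.2 : 100.0 : 66.4 : 14.7.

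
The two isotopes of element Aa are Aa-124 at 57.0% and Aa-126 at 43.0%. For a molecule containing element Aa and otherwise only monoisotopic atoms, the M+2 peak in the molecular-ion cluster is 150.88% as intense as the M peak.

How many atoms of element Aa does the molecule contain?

2

The M+2/M ratio from n Aa atoms is n · q/p = n · 0.430/0.570.
n = 1.5088 × 0.570/0.430 = 2.00 ≈ 2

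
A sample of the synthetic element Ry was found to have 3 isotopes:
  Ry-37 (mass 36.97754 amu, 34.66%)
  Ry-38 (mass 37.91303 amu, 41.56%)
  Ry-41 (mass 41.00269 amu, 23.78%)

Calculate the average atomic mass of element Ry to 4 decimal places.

Ar = Σ fᵢ·mᵢ = 0.3466 × 36.97754 + 0.4156 × 37.91303 + 0.2378 × 41.00269
= 12.816415 + 15.756655 + 9.750440 = 38.323510 amu

38.3235 amu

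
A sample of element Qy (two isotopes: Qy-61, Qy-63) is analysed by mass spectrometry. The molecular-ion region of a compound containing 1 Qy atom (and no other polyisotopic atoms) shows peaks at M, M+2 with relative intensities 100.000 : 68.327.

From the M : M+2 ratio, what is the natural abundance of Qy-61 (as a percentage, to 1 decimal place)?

59.4%

Write p for the Qy-61 fraction. I(M+2)/I(M) = [C(1,1)·p^0·(1−p)] / p^1 = 1·(1−p)/p = 68.327/100.000 = 0.6833
(1−p)/p = 0.6833/1 = 0.6833  ⇒  p = 1/(1 + 0.6833) = 0.5941
Qy-61: 59.4%, Qy-63: 40.6%.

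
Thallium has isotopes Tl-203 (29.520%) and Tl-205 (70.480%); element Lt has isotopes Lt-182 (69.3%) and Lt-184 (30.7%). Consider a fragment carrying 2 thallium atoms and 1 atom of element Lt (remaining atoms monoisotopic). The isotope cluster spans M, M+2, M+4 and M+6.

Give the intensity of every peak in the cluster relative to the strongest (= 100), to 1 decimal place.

Thallium pattern (n=2): 0.08714304 : 0.41611392 : 0.49674304
Element Lt pattern (n=1): 0.6930 : 0.3070
Convolve the two distributions (both contribute in 2-u steps):
  M: 0.08714304×0.6930 = 0.060390
  M+2: 0.08714304×0.3070 + 0.41611392×0.6930 = 0.315120
  M+4: 0.41611392×0.3070 + 0.49674304×0.6930 = 0.471990
  M+6: 0.49674304×0.3070 = 0.152500
Scale to base peak (0.471990) = 100: 12.8 : 66.8 : 100.0 : 32.3

12.8 : 66.8 : 100.0 : 32.3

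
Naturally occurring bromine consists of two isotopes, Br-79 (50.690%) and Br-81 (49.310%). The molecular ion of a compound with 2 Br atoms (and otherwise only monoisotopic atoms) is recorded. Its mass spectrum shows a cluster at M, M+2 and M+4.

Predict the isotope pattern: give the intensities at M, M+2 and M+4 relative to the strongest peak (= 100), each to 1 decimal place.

51.4 : 100.0 : 48.6

Expanding (0.50690 + 0.49310)^2:
P(M) = 0.50690^2 = 0.256948
P(M+2) = 2 × 0.50690^1 × 0.49310^1 = 0.499905
P(M+4) = 0.49310^2 = 0.243148
The M+2 peak is largest (0.499905); scaling to 100 gives 51.4 : 100.0 : 48.6.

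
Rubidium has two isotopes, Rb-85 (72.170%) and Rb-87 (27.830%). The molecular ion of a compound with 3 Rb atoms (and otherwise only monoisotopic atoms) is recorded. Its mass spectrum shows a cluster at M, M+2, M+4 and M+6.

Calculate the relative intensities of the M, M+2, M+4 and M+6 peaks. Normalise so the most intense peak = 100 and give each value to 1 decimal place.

Each Rb atom is independently Rb-85 (p = 0.72170) or Rb-87 (q = 0.27830); the cluster is the binomial expansion (p + q)^3.
P(M) = 0.72170^3 = 0.375898
P(M+2) = 3 × 0.72170^2 × 0.27830^1 = 0.434858
P(M+4) = 3 × 0.72170^1 × 0.27830^2 = 0.167689
P(M+6) = 0.27830^3 = 0.021555
The M+2 peak is largest (0.434858); scaling to 100 gives 86.4 : 100.0 : 38.6 : 5.0.

86.4 : 100.0 : 38.6 : 5.0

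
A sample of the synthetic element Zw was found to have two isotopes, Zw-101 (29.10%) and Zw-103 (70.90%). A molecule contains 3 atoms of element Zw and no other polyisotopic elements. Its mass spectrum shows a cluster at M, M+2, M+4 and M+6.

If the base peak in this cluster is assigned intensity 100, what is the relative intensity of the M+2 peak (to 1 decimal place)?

41.0

Binomial terms of (0.2910 + 0.7090)^3: M 0.0246, M+2 0.1801, M+4 0.4388, M+6 0.3564 → M+4 is the base peak.
P(M+4) = C(3,2) × 0.2910^1 × 0.7090^2 = 3 × 0.2910 × 0.502681 = 0.438841 (base)
P(M+2) = C(3,1) × 0.2910^2 × 0.7090^1 = 3 × 0.084681 × 0.7090 = 0.180116
Relative intensity = 0.180116 / 0.438841 × 100 = 41.0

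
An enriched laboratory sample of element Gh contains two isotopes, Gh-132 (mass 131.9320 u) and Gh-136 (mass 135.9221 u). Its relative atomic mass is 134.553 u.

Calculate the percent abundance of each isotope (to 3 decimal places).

Writing the weighted mean with unknown fraction x of Gh-132:
131.9320·x + 135.9221·(1 − x) = 134.553
(131.9320 − 135.9221)·x = 134.553 − 135.9221
x = -1.3691 / -3.9901 = 0.34312 → 34.312% Gh-132, 65.688% Gh-136.

Gh-132: 34.312%, Gh-136: 65.688%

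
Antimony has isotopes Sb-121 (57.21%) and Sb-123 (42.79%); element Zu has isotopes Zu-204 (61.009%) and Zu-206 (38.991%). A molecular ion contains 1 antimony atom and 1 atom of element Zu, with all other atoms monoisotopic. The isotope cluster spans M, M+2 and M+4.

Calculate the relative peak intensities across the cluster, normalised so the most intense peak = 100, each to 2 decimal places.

Antimony pattern (n=1): 0.5721 : 0.4279
Element Zu pattern (n=1): 0.61009 : 0.38991
Convolve the two distributions (both contribute in 2-u steps):
  M: 0.5721×0.61009 = 0.349032
  M+2: 0.5721×0.38991 + 0.4279×0.61009 = 0.484125
  M+4: 0.4279×0.38991 = 0.166842
Scale to base peak (0.484125) = 100: 72.10 : 100.00 : 34.46

72.10 : 100.00 : 34.46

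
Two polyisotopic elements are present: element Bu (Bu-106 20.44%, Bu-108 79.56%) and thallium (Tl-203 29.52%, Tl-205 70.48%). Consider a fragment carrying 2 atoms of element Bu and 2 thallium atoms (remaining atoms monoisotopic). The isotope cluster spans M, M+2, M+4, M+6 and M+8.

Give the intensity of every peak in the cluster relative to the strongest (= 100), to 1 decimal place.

0.9 : 10.8 : 49.7 : 100.0 : 74.0

Element Bu pattern (n=2): 0.04177936 : 0.32524128 : 0.63297936
Thallium pattern (n=2): 0.08714304 : 0.41611392 : 0.49674304
Convolve the two distributions (both contribute in 2-u steps):
  M: 0.04177936×0.08714304 = 0.003641
  M+2: 0.04177936×0.41611392 + 0.32524128×0.08714304 = 0.045727
  M+4: 0.04177936×0.49674304 + 0.32524128×0.41611392 + 0.63297936×0.08714304 = 0.211251
  M+6: 0.32524128×0.49674304 + 0.63297936×0.41611392 = 0.424953
  M+8: 0.63297936×0.49674304 = 0.314428
Scale to base peak (0.424953) = 100: 0.9 : 10.8 : 49.7 : 100.0 : 74.0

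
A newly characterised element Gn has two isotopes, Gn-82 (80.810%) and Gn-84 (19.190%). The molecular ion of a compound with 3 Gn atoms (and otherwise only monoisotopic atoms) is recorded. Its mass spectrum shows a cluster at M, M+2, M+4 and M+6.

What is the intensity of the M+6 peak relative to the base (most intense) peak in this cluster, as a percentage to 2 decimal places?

Term probabilities: M 0.5277, M+2 0.3759, M+4 0.0893, M+6 0.0071. Base peak = M.
P(M) = C(3,0) × 0.80810^3 × 0.19190^0 = 1 × 0.52771 × 1.0000 = 0.527710 (base)
P(M+6) = C(3,3) × 0.80810^0 × 0.19190^3 = 1 × 1.0000 × 0.00706683 = 0.007067
Relative intensity = 0.007067 / 0.527710 × 100 = 1.34

1.34%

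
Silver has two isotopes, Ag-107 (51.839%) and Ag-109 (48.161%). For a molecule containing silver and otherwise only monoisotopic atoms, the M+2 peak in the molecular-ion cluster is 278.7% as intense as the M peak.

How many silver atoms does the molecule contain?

For n independent Ag atoms, I(M+2)/I(M) = n · (abundance Ag-109) / (abundance Ag-107) = n · 0.48161/0.51839.
n = 2.787 × 0.51839/0.48161 = 3.00 ≈ 3

3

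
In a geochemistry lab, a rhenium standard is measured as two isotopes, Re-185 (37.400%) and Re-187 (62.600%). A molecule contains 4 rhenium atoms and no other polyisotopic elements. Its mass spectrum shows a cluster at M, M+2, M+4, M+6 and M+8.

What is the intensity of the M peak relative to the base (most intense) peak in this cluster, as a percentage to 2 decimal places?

5.33%

(0.37400 + 0.62600)^4 gives M 0.0196, M+2 0.1310, M+4 0.3289, M+6 0.3670, M+8 0.1536; the largest is M+6.
P(M+6) = C(4,3) × 0.37400^1 × 0.62600^3 = 4 × 0.3740 × 0.24531438 = 0.366990 (base)
P(M) = C(4,0) × 0.37400^4 × 0.62600^0 = 1 × 0.0195653 × 1.0000 = 0.019565
Relative intensity = 0.019565 / 0.366990 × 100 = 5.33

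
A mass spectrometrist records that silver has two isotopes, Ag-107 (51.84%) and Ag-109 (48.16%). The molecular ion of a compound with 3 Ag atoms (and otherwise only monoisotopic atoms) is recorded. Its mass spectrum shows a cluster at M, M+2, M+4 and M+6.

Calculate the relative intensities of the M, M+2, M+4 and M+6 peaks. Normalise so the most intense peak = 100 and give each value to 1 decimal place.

The 3 Ag atoms are independent, so intensities follow the terms of (0.5184 + 0.4816)^3.
P(M) = 0.5184^3 = 0.139314
P(M+2) = 3 × 0.5184^2 × 0.4816^1 = 0.388273
P(M+4) = 3 × 0.5184^1 × 0.4816^2 = 0.360711
P(M+6) = 0.4816^3 = 0.111702
The M+2 peak is largest (0.388273); scaling to 100 gives 35.9 : 100.0 : 92.9 : 28.8.

35.9 : 100.0 : 92.9 : 28.8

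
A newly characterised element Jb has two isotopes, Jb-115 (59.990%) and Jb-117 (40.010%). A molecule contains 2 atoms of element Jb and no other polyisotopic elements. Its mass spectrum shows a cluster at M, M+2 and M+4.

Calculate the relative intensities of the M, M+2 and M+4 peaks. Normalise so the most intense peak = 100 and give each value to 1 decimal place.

Each Jb atom is independently Jb-115 (p = 0.59990) or Jb-117 (q = 0.40010); the cluster is the binomial expansion (p + q)^2.
P(M) = 0.59990^2 = 0.359880
P(M+2) = 2 × 0.59990^1 × 0.40010^1 = 0.480040
P(M+4) = 0.40010^2 = 0.160080
The M+2 peak is largest (0.480040); scaling to 100 gives 75.0 : 100.0 : 33.3.

75.0 : 100.0 : 33.3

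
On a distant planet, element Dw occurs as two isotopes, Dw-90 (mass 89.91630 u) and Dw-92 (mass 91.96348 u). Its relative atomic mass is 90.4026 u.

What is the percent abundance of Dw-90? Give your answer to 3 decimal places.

76.245%

Writing the weighted mean with unknown fraction x of Dw-90:
89.91630·x + 91.96348·(1 − x) = 90.4026
(89.91630 − 91.96348)·x = 90.4026 − 91.96348
x = -1.56088 / -2.04718 = 0.76245 → 76.245% Dw-90, 23.755% Dw-92.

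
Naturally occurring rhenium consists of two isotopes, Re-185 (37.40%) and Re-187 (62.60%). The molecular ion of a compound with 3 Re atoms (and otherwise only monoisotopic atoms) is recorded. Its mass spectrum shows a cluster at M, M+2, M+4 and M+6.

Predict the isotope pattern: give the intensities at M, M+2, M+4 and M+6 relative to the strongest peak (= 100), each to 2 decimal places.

Each Re atom is independently Re-185 (p = 0.3740) or Re-187 (q = 0.6260); the cluster is the binomial expansion (p + q)^3.
P(M) = 0.3740^3 = 0.052314
P(M+2) = 3 × 0.3740^2 × 0.6260^1 = 0.262687
P(M+4) = 3 × 0.3740^1 × 0.6260^2 = 0.439685
P(M+6) = 0.6260^3 = 0.245314
The M+4 peak is largest (0.439685); scaling to 100 gives 11.90 : 59.74 : 100.00 : 55.79.

11.90 : 59.74 : 100.00 : 55.79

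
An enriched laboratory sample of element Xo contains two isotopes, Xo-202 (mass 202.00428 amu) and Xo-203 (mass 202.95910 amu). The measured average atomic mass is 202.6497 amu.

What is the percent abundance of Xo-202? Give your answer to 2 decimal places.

32.40%

Let x be the fractional abundance of Xo-202; then Xo-203 has abundance 1 − x.
202.00428·x + 202.95910·(1 − x) = 202.6497
(202.00428 − 202.95910)·x = 202.6497 − 202.95910
x = -0.30940 / -0.95482 = 0.32404 → 32.40% Xo-202, 67.60% Xo-203.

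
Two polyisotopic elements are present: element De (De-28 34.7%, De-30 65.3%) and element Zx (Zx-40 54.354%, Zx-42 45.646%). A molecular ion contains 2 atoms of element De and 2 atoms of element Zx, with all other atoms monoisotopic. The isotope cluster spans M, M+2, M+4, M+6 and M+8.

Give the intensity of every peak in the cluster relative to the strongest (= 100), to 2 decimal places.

9.46 : 51.51 : 100.00 : 81.40 : 23.63

Element De pattern (n=2): 0.120409 : 0.453182 : 0.426409
Element Zx pattern (n=2): 0.29543573 : 0.49620854 : 0.20835573
Convolve the two distributions (both contribute in 2-u steps):
  M: 0.120409×0.29543573 = 0.035573
  M+2: 0.120409×0.49620854 + 0.453182×0.29543573 = 0.193634
  M+4: 0.120409×0.20835573 + 0.453182×0.49620854 + 0.426409×0.29543573 = 0.375937
  M+6: 0.453182×0.20835573 + 0.426409×0.49620854 = 0.306011
  M+8: 0.426409×0.20835573 = 0.088845
Scale to base peak (0.375937) = 100: 9.46 : 51.51 : 100.00 : 81.40 : 23.63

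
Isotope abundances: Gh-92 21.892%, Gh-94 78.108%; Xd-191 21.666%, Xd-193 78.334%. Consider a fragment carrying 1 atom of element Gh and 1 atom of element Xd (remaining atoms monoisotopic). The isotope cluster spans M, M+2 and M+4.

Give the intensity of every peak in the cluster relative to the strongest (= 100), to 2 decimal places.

Element Gh pattern (n=1): 0.21892 : 0.78108
Element Xd pattern (n=1): 0.21666 : 0.78334
Convolve the two distributions (both contribute in 2-u steps):
  M: 0.21892×0.21666 = 0.047431
  M+2: 0.21892×0.78334 + 0.78108×0.21666 = 0.340718
  M+4: 0.78108×0.78334 = 0.611851
Scale to base peak (0.611851) = 100: 7.75 : 55.69 : 100.00

7.75 : 55.69 : 100.00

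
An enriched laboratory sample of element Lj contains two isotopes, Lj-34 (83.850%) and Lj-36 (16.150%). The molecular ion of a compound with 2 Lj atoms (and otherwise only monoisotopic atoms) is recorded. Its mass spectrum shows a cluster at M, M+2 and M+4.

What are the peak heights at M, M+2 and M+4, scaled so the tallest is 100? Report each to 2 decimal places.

100.00 : 38.52 : 3.71

The 2 Lj atoms are independent, so intensities follow the terms of (0.83850 + 0.16150)^2.
P(M) = 0.83850^2 = 0.703082
P(M+2) = 2 × 0.83850^1 × 0.16150^1 = 0.270836
P(M+4) = 0.16150^2 = 0.026082
The M peak is largest (0.703082); scaling to 100 gives 100.00 : 38.52 : 3.71.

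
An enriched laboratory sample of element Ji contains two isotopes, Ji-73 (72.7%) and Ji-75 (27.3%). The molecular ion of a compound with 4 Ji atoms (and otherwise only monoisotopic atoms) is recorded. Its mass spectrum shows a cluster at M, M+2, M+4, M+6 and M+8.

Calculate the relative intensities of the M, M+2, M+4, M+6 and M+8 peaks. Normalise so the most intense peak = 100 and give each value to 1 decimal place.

The 4 Ji atoms are independent, so intensities follow the terms of (0.727 + 0.273)^4.
P(M) = 0.727^4 = 0.279343
P(M+2) = 4 × 0.727^3 × 0.273^1 = 0.419591
P(M+4) = 6 × 0.727^2 × 0.273^2 = 0.236344
P(M+6) = 4 × 0.727^1 × 0.273^3 = 0.059167
P(M+8) = 0.273^4 = 0.005555
The M+2 peak is largest (0.419591); scaling to 100 gives 66.6 : 100.0 : 56.3 : 14.1 : 1.3.

66.6 : 100.0 : 56.3 : 14.1 : 1.3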